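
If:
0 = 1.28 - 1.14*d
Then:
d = 1.12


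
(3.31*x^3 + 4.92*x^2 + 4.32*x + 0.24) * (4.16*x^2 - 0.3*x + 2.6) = 13.7696*x^5 + 19.4742*x^4 + 25.1012*x^3 + 12.4944*x^2 + 11.16*x + 0.624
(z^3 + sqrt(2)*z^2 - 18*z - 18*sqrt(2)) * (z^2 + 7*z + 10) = z^5 + sqrt(2)*z^4 + 7*z^4 - 8*z^3 + 7*sqrt(2)*z^3 - 126*z^2 - 8*sqrt(2)*z^2 - 180*z - 126*sqrt(2)*z - 180*sqrt(2)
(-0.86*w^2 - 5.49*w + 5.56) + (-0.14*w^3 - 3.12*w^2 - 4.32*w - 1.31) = -0.14*w^3 - 3.98*w^2 - 9.81*w + 4.25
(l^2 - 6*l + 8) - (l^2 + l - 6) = 14 - 7*l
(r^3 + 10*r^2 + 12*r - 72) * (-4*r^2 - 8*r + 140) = -4*r^5 - 48*r^4 + 12*r^3 + 1592*r^2 + 2256*r - 10080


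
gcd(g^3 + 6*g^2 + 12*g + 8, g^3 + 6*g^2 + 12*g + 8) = g^3 + 6*g^2 + 12*g + 8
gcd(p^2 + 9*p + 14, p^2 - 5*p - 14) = p + 2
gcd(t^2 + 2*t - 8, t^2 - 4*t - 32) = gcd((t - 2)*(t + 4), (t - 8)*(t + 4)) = t + 4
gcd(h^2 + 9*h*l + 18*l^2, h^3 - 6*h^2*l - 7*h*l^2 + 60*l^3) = h + 3*l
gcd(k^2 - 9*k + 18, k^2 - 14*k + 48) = k - 6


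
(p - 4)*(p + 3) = p^2 - p - 12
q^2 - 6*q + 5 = (q - 5)*(q - 1)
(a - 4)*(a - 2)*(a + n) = a^3 + a^2*n - 6*a^2 - 6*a*n + 8*a + 8*n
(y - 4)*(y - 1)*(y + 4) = y^3 - y^2 - 16*y + 16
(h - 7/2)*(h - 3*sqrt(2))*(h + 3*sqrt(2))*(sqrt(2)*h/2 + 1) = sqrt(2)*h^4/2 - 7*sqrt(2)*h^3/4 + h^3 - 9*sqrt(2)*h^2 - 7*h^2/2 - 18*h + 63*sqrt(2)*h/2 + 63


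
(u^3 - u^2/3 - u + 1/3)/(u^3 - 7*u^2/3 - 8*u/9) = 3*(-3*u^3 + u^2 + 3*u - 1)/(u*(-9*u^2 + 21*u + 8))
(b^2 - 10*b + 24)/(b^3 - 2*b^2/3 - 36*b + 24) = 3*(b - 4)/(3*b^2 + 16*b - 12)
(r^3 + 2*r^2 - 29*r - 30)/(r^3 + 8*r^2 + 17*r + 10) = (r^2 + r - 30)/(r^2 + 7*r + 10)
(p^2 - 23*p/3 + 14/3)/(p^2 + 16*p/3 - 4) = (p - 7)/(p + 6)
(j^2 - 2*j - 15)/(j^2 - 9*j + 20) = (j + 3)/(j - 4)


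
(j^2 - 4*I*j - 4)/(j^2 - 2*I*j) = (j - 2*I)/j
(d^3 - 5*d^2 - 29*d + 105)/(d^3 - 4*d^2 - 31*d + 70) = (d - 3)/(d - 2)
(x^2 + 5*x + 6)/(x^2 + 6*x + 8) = (x + 3)/(x + 4)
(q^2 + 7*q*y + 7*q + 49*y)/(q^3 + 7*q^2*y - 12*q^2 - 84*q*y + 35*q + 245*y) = (q + 7)/(q^2 - 12*q + 35)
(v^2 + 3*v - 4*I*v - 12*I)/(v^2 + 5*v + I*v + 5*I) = (v^2 + v*(3 - 4*I) - 12*I)/(v^2 + v*(5 + I) + 5*I)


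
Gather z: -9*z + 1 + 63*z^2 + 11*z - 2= 63*z^2 + 2*z - 1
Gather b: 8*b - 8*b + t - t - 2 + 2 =0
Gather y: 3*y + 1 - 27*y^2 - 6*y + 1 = -27*y^2 - 3*y + 2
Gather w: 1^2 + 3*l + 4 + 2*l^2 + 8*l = 2*l^2 + 11*l + 5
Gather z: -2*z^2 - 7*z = -2*z^2 - 7*z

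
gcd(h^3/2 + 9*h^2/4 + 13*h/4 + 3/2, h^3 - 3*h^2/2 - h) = 1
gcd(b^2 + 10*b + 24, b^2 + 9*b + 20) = b + 4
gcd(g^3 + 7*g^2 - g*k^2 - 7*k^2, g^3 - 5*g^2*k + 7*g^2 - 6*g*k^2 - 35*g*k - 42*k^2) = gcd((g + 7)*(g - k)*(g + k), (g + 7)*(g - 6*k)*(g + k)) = g^2 + g*k + 7*g + 7*k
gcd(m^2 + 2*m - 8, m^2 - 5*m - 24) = 1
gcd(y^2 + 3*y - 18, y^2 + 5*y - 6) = y + 6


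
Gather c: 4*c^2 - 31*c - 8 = 4*c^2 - 31*c - 8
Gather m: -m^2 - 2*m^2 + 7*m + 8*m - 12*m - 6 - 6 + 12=-3*m^2 + 3*m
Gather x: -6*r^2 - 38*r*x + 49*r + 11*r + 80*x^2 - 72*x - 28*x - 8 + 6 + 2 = -6*r^2 + 60*r + 80*x^2 + x*(-38*r - 100)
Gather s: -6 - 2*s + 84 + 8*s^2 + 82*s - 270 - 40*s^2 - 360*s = -32*s^2 - 280*s - 192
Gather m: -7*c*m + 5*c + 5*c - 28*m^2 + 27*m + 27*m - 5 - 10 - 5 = 10*c - 28*m^2 + m*(54 - 7*c) - 20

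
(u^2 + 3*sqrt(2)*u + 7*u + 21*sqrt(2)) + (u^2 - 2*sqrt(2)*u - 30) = 2*u^2 + sqrt(2)*u + 7*u - 30 + 21*sqrt(2)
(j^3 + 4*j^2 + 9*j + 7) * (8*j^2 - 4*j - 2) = 8*j^5 + 28*j^4 + 54*j^3 + 12*j^2 - 46*j - 14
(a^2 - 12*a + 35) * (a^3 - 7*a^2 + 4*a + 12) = a^5 - 19*a^4 + 123*a^3 - 281*a^2 - 4*a + 420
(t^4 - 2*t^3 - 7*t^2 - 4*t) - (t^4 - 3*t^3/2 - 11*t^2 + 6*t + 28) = -t^3/2 + 4*t^2 - 10*t - 28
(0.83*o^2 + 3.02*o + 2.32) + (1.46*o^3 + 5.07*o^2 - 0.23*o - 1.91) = 1.46*o^3 + 5.9*o^2 + 2.79*o + 0.41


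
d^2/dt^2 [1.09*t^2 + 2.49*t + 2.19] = 2.18000000000000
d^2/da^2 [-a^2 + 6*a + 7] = -2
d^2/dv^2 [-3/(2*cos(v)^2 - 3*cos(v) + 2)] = 3*(-16*sin(v)^4 + sin(v)^2 - 57*cos(v)/2 + 9*cos(3*v)/2 + 25)/(2*sin(v)^2 + 3*cos(v) - 4)^3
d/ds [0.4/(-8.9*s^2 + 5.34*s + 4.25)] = (7.12*s - 2.136)/(-8.9*s^2 + 5.34*s + 4.25)^2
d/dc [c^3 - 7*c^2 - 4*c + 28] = 3*c^2 - 14*c - 4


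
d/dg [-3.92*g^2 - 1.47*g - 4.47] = -7.84*g - 1.47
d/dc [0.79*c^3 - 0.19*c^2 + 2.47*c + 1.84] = 2.37*c^2 - 0.38*c + 2.47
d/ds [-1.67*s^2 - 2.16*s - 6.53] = -3.34*s - 2.16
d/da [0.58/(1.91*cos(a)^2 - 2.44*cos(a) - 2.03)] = (2.2156*cos(a) - 1.4152)*sin(a)/(-1.91*cos(a)^2 + 2.44*cos(a) + 2.03)^2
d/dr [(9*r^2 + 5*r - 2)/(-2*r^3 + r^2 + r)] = 2*(9*r^4 + 10*r^3 - 4*r^2 + 2*r + 1)/(r^2*(4*r^4 - 4*r^3 - 3*r^2 + 2*r + 1))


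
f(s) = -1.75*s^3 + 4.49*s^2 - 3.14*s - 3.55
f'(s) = -5.25*s^2 + 8.98*s - 3.14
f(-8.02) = 1213.17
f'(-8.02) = -412.84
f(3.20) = -24.96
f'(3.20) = -28.16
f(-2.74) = 74.76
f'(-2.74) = -67.16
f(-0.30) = -2.16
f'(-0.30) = -6.31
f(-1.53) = 18.03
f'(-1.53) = -29.17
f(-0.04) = -3.42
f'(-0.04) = -3.51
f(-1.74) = 24.73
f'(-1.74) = -34.66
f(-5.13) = 366.98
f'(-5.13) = -187.37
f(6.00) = -238.75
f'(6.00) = -138.26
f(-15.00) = 6960.05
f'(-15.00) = -1319.09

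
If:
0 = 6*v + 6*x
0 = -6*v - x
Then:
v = 0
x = 0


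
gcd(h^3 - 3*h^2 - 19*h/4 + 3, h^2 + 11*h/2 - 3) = h - 1/2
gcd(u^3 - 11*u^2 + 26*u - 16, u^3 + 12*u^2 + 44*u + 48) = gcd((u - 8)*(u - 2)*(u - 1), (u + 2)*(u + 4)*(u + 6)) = 1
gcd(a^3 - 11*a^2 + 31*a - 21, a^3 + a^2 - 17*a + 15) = a^2 - 4*a + 3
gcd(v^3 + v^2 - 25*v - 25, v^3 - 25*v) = v^2 - 25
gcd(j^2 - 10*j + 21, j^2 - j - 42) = j - 7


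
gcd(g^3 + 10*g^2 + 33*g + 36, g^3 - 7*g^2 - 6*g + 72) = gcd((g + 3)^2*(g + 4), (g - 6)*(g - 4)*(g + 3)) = g + 3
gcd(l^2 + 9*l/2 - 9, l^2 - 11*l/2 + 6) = l - 3/2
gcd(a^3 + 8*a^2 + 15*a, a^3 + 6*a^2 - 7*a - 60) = a + 5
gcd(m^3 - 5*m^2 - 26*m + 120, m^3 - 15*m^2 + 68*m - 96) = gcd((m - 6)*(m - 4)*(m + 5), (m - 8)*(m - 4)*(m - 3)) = m - 4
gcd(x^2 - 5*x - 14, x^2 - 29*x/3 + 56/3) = x - 7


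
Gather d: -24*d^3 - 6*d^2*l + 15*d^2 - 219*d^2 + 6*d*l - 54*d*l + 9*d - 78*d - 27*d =-24*d^3 + d^2*(-6*l - 204) + d*(-48*l - 96)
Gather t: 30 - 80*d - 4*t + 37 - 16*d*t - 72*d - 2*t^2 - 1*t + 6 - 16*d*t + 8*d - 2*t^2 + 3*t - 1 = -144*d - 4*t^2 + t*(-32*d - 2) + 72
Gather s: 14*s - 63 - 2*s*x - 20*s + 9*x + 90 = s*(-2*x - 6) + 9*x + 27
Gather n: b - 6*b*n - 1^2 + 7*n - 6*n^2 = b - 6*n^2 + n*(7 - 6*b) - 1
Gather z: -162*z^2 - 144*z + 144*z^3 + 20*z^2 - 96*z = 144*z^3 - 142*z^2 - 240*z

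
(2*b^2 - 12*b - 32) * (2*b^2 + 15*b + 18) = 4*b^4 + 6*b^3 - 208*b^2 - 696*b - 576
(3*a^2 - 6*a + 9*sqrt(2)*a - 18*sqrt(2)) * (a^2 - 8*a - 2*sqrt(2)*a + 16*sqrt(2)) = 3*a^4 - 30*a^3 + 3*sqrt(2)*a^3 - 30*sqrt(2)*a^2 + 12*a^2 + 48*sqrt(2)*a + 360*a - 576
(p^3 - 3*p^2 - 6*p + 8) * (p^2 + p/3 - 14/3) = p^5 - 8*p^4/3 - 35*p^3/3 + 20*p^2 + 92*p/3 - 112/3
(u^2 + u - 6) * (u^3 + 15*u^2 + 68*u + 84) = u^5 + 16*u^4 + 77*u^3 + 62*u^2 - 324*u - 504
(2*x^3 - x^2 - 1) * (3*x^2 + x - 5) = 6*x^5 - x^4 - 11*x^3 + 2*x^2 - x + 5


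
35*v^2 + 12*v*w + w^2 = (5*v + w)*(7*v + w)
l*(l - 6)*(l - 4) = l^3 - 10*l^2 + 24*l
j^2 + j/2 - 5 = (j - 2)*(j + 5/2)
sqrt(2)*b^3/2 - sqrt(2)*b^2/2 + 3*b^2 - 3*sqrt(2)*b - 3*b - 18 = (b - 3)*(b + 3*sqrt(2))*(sqrt(2)*b/2 + sqrt(2))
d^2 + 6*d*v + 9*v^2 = (d + 3*v)^2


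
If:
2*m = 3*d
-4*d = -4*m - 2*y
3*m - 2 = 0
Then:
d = 4/9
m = 2/3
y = -4/9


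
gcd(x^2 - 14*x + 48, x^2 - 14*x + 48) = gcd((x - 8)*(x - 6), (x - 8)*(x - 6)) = x^2 - 14*x + 48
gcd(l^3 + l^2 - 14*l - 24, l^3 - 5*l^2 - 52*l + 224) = l - 4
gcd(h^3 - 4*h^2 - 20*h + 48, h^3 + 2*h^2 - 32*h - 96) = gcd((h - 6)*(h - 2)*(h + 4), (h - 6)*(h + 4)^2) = h^2 - 2*h - 24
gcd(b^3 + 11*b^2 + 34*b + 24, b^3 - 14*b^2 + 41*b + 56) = b + 1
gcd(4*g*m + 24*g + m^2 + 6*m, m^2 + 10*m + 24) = m + 6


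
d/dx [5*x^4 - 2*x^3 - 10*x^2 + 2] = 2*x*(10*x^2 - 3*x - 10)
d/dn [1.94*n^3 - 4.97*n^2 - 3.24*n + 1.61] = 5.82*n^2 - 9.94*n - 3.24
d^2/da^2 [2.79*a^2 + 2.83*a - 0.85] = 5.58000000000000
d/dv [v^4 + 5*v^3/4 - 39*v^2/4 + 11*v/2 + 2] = 4*v^3 + 15*v^2/4 - 39*v/2 + 11/2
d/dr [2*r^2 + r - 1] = 4*r + 1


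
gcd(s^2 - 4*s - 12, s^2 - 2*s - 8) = s + 2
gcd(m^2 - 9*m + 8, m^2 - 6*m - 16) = m - 8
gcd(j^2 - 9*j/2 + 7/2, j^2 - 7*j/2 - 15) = 1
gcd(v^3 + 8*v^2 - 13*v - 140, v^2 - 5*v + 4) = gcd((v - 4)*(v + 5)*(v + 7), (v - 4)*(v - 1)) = v - 4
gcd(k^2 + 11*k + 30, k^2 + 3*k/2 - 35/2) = k + 5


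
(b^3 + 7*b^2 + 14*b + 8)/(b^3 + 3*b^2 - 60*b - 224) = (b^2 + 3*b + 2)/(b^2 - b - 56)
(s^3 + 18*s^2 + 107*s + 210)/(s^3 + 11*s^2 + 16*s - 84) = (s + 5)/(s - 2)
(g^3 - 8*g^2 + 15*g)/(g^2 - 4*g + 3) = g*(g - 5)/(g - 1)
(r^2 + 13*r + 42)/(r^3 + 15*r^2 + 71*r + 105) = (r + 6)/(r^2 + 8*r + 15)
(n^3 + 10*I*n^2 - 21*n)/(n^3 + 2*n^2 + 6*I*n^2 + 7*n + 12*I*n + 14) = n*(n + 3*I)/(n^2 + n*(2 - I) - 2*I)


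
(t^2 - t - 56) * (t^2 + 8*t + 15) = t^4 + 7*t^3 - 49*t^2 - 463*t - 840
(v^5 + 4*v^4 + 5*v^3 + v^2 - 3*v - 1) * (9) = 9*v^5 + 36*v^4 + 45*v^3 + 9*v^2 - 27*v - 9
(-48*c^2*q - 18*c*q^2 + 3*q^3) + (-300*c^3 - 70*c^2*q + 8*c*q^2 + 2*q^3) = -300*c^3 - 118*c^2*q - 10*c*q^2 + 5*q^3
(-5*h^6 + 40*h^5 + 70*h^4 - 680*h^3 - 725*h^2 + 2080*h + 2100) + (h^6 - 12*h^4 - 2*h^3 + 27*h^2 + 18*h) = -4*h^6 + 40*h^5 + 58*h^4 - 682*h^3 - 698*h^2 + 2098*h + 2100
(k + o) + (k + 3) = 2*k + o + 3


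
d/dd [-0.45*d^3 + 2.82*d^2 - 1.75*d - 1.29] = -1.35*d^2 + 5.64*d - 1.75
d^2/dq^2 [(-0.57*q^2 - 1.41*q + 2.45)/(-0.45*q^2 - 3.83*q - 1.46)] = (-1.39374*q^3 - 5.22369*q^2 - 30.89367*q - 81.997162)/(0.091125*q^6 + 2.326725*q^5 + 20.689965*q^4 + 71.279747*q^3 + 67.127442*q^2 + 24.492084*q + 3.112136)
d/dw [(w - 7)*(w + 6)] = 2*w - 1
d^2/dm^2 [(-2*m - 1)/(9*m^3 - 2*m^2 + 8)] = 2*(-m^2*(2*m + 1)*(27*m - 4)^2 + (54*m^2 - 8*m + (2*m + 1)*(27*m - 2))*(9*m^3 - 2*m^2 + 8))/(9*m^3 - 2*m^2 + 8)^3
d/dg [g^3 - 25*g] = 3*g^2 - 25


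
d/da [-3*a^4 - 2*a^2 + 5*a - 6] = -12*a^3 - 4*a + 5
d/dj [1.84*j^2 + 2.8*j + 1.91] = 3.68*j + 2.8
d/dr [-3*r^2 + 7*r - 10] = 7 - 6*r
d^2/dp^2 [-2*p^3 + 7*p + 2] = -12*p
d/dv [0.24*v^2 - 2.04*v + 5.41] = 0.48*v - 2.04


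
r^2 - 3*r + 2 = (r - 2)*(r - 1)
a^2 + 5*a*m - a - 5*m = (a - 1)*(a + 5*m)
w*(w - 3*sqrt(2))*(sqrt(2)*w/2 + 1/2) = sqrt(2)*w^3/2 - 5*w^2/2 - 3*sqrt(2)*w/2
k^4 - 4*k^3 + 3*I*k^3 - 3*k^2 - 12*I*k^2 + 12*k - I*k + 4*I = (k - 4)*(k + I)^3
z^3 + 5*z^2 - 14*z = z*(z - 2)*(z + 7)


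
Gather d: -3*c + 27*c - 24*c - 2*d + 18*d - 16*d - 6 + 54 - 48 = 0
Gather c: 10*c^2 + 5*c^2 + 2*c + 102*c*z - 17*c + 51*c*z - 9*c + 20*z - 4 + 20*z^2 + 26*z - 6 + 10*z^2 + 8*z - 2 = 15*c^2 + c*(153*z - 24) + 30*z^2 + 54*z - 12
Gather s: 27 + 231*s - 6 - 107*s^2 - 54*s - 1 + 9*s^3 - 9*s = 9*s^3 - 107*s^2 + 168*s + 20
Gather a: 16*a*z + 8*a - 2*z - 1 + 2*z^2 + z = a*(16*z + 8) + 2*z^2 - z - 1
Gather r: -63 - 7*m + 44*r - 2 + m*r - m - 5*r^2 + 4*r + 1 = -8*m - 5*r^2 + r*(m + 48) - 64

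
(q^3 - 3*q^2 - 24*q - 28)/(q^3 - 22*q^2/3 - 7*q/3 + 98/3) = 3*(q + 2)/(3*q - 7)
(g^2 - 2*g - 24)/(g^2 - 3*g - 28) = (g - 6)/(g - 7)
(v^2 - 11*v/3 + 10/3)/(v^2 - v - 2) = (v - 5/3)/(v + 1)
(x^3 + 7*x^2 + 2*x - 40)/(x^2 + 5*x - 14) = (x^2 + 9*x + 20)/(x + 7)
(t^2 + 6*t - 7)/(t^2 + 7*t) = (t - 1)/t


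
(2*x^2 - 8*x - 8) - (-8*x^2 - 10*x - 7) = 10*x^2 + 2*x - 1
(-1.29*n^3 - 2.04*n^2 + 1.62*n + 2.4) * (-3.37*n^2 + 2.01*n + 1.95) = 4.3473*n^5 + 4.2819*n^4 - 12.0753*n^3 - 8.8098*n^2 + 7.983*n + 4.68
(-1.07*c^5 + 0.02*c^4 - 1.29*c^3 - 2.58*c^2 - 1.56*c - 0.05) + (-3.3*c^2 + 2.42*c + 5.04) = -1.07*c^5 + 0.02*c^4 - 1.29*c^3 - 5.88*c^2 + 0.86*c + 4.99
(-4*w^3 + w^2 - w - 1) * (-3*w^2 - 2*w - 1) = 12*w^5 + 5*w^4 + 5*w^3 + 4*w^2 + 3*w + 1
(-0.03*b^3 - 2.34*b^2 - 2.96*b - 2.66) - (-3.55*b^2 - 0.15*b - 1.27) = -0.03*b^3 + 1.21*b^2 - 2.81*b - 1.39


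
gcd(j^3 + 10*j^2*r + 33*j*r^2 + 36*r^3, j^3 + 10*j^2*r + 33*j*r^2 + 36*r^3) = j^3 + 10*j^2*r + 33*j*r^2 + 36*r^3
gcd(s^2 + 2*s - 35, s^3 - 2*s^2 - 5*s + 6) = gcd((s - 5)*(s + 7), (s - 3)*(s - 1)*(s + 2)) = 1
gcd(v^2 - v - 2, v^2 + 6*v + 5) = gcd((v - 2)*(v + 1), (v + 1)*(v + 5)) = v + 1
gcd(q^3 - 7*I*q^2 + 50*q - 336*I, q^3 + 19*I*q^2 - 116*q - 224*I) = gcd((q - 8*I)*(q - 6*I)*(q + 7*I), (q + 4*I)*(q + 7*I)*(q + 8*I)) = q + 7*I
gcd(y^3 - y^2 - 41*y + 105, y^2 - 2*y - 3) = y - 3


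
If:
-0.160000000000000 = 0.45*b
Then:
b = -0.36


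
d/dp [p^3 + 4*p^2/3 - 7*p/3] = 3*p^2 + 8*p/3 - 7/3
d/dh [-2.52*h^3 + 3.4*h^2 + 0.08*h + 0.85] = -7.56*h^2 + 6.8*h + 0.08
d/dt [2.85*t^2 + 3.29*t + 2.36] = 5.7*t + 3.29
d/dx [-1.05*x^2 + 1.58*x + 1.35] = 1.58 - 2.1*x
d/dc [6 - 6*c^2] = -12*c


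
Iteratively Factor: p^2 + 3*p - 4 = (p - 1)*(p + 4)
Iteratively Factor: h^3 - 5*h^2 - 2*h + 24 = (h - 3)*(h^2 - 2*h - 8) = (h - 4)*(h - 3)*(h + 2)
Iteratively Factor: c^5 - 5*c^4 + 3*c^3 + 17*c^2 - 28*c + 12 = (c - 1)*(c^4 - 4*c^3 - c^2 + 16*c - 12) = (c - 2)*(c - 1)*(c^3 - 2*c^2 - 5*c + 6) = (c - 2)*(c - 1)*(c + 2)*(c^2 - 4*c + 3) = (c - 2)*(c - 1)^2*(c + 2)*(c - 3)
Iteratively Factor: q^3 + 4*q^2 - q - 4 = (q + 4)*(q^2 - 1) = (q + 1)*(q + 4)*(q - 1)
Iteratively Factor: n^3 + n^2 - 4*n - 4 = (n + 2)*(n^2 - n - 2) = (n + 1)*(n + 2)*(n - 2)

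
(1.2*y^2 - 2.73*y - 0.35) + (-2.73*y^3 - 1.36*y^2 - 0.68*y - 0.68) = -2.73*y^3 - 0.16*y^2 - 3.41*y - 1.03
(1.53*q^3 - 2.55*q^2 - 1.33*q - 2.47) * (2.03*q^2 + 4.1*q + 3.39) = 3.1059*q^5 + 1.0965*q^4 - 7.9682*q^3 - 19.1116*q^2 - 14.6357*q - 8.3733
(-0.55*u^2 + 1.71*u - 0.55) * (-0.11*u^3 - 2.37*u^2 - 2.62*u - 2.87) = 0.0605*u^5 + 1.1154*u^4 - 2.5512*u^3 - 1.5982*u^2 - 3.4667*u + 1.5785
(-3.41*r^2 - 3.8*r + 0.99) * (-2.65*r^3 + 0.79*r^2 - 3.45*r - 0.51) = 9.0365*r^5 + 7.3761*r^4 + 6.139*r^3 + 15.6312*r^2 - 1.4775*r - 0.5049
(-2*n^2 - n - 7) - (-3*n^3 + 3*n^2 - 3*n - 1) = 3*n^3 - 5*n^2 + 2*n - 6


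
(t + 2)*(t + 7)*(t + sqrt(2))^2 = t^4 + 2*sqrt(2)*t^3 + 9*t^3 + 16*t^2 + 18*sqrt(2)*t^2 + 18*t + 28*sqrt(2)*t + 28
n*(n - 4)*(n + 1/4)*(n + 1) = n^4 - 11*n^3/4 - 19*n^2/4 - n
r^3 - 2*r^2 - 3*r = r*(r - 3)*(r + 1)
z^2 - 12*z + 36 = (z - 6)^2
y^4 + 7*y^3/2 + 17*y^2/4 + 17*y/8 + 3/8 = (y + 1/2)^2*(y + 1)*(y + 3/2)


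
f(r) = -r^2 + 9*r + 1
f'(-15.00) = 39.00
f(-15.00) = -359.00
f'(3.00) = 3.00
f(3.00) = 19.00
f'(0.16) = 8.68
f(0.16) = 2.41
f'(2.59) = 3.82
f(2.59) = 17.60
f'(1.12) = 6.76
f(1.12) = 9.83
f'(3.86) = 1.28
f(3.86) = 20.84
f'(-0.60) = 10.20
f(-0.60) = -4.76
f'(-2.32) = 13.64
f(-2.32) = -25.26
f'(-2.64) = 14.28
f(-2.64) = -29.73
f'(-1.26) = 11.52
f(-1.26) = -11.93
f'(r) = 9 - 2*r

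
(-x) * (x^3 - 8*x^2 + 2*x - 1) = -x^4 + 8*x^3 - 2*x^2 + x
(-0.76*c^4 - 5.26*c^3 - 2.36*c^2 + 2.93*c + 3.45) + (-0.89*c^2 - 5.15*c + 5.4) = -0.76*c^4 - 5.26*c^3 - 3.25*c^2 - 2.22*c + 8.85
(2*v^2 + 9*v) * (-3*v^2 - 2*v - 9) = -6*v^4 - 31*v^3 - 36*v^2 - 81*v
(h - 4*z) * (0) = 0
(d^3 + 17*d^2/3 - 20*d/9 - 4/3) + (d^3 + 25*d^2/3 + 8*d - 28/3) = 2*d^3 + 14*d^2 + 52*d/9 - 32/3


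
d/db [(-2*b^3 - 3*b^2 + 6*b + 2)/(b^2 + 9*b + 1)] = (-2*b^4 - 36*b^3 - 39*b^2 - 10*b - 12)/(b^4 + 18*b^3 + 83*b^2 + 18*b + 1)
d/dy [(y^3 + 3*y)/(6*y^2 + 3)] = (2*y^4 - 3*y^2 + 3)/(3*(4*y^4 + 4*y^2 + 1))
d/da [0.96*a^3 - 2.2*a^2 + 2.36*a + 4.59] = 2.88*a^2 - 4.4*a + 2.36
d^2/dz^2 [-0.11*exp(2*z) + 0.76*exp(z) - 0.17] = (0.76 - 0.44*exp(z))*exp(z)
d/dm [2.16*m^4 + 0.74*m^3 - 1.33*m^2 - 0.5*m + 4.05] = 8.64*m^3 + 2.22*m^2 - 2.66*m - 0.5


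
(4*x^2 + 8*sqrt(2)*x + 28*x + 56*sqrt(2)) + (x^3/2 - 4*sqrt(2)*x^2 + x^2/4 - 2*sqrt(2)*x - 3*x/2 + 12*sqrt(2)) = x^3/2 - 4*sqrt(2)*x^2 + 17*x^2/4 + 6*sqrt(2)*x + 53*x/2 + 68*sqrt(2)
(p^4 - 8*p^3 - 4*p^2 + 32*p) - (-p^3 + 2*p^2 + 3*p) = p^4 - 7*p^3 - 6*p^2 + 29*p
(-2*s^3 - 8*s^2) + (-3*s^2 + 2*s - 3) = -2*s^3 - 11*s^2 + 2*s - 3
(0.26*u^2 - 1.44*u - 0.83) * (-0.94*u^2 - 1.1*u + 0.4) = -0.2444*u^4 + 1.0676*u^3 + 2.4682*u^2 + 0.337*u - 0.332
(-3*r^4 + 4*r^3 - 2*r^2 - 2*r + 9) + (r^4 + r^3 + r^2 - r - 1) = -2*r^4 + 5*r^3 - r^2 - 3*r + 8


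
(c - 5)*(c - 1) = c^2 - 6*c + 5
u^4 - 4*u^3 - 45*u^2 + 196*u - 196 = (u - 7)*(u - 2)^2*(u + 7)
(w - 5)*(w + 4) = w^2 - w - 20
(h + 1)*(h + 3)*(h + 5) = h^3 + 9*h^2 + 23*h + 15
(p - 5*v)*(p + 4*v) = p^2 - p*v - 20*v^2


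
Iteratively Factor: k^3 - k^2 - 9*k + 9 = (k + 3)*(k^2 - 4*k + 3) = (k - 3)*(k + 3)*(k - 1)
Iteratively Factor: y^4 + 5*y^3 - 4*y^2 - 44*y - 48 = (y + 4)*(y^3 + y^2 - 8*y - 12) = (y - 3)*(y + 4)*(y^2 + 4*y + 4) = (y - 3)*(y + 2)*(y + 4)*(y + 2)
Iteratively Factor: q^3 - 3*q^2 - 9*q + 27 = (q + 3)*(q^2 - 6*q + 9) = (q - 3)*(q + 3)*(q - 3)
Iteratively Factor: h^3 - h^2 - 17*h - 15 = (h + 1)*(h^2 - 2*h - 15) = (h + 1)*(h + 3)*(h - 5)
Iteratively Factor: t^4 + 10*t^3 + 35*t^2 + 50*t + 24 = (t + 2)*(t^3 + 8*t^2 + 19*t + 12) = (t + 1)*(t + 2)*(t^2 + 7*t + 12) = (t + 1)*(t + 2)*(t + 4)*(t + 3)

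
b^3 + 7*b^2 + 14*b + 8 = (b + 1)*(b + 2)*(b + 4)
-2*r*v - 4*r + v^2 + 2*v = (-2*r + v)*(v + 2)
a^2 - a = a*(a - 1)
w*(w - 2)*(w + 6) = w^3 + 4*w^2 - 12*w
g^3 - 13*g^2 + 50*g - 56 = (g - 7)*(g - 4)*(g - 2)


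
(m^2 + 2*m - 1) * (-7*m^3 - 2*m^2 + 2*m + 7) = -7*m^5 - 16*m^4 + 5*m^3 + 13*m^2 + 12*m - 7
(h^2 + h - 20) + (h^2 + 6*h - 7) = 2*h^2 + 7*h - 27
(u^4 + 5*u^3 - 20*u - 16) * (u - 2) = u^5 + 3*u^4 - 10*u^3 - 20*u^2 + 24*u + 32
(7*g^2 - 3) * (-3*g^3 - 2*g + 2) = -21*g^5 - 5*g^3 + 14*g^2 + 6*g - 6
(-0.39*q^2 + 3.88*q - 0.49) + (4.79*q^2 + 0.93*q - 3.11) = 4.4*q^2 + 4.81*q - 3.6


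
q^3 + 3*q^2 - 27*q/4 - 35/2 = (q - 5/2)*(q + 2)*(q + 7/2)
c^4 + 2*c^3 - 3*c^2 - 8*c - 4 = (c - 2)*(c + 1)^2*(c + 2)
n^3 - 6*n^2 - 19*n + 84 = (n - 7)*(n - 3)*(n + 4)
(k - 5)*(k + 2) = k^2 - 3*k - 10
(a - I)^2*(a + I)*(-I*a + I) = -I*a^4 - a^3 + I*a^3 + a^2 - I*a^2 - a + I*a + 1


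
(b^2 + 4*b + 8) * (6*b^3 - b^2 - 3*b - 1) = 6*b^5 + 23*b^4 + 41*b^3 - 21*b^2 - 28*b - 8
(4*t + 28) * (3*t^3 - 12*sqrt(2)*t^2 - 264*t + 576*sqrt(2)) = 12*t^4 - 48*sqrt(2)*t^3 + 84*t^3 - 1056*t^2 - 336*sqrt(2)*t^2 - 7392*t + 2304*sqrt(2)*t + 16128*sqrt(2)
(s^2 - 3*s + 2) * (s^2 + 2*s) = s^4 - s^3 - 4*s^2 + 4*s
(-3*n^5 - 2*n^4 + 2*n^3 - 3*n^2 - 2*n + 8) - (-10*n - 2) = -3*n^5 - 2*n^4 + 2*n^3 - 3*n^2 + 8*n + 10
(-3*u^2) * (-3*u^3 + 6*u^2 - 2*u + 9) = 9*u^5 - 18*u^4 + 6*u^3 - 27*u^2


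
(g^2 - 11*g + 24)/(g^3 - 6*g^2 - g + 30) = (g - 8)/(g^2 - 3*g - 10)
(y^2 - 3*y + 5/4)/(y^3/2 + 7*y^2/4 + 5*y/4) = (4*y^2 - 12*y + 5)/(y*(2*y^2 + 7*y + 5))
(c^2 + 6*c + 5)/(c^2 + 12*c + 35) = (c + 1)/(c + 7)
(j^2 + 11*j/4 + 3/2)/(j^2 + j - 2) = (j + 3/4)/(j - 1)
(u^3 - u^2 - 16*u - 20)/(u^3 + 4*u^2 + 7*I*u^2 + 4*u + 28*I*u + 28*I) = (u - 5)/(u + 7*I)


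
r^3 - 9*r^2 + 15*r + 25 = (r - 5)^2*(r + 1)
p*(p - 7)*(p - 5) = p^3 - 12*p^2 + 35*p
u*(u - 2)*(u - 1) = u^3 - 3*u^2 + 2*u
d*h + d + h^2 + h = (d + h)*(h + 1)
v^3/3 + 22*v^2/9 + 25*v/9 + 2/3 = (v/3 + 1/3)*(v + 1/3)*(v + 6)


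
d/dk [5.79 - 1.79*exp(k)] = -1.79*exp(k)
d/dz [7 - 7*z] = -7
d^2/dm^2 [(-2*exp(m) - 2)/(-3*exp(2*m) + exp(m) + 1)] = (18*exp(3*m) + 78*exp(2*m) + 18*exp(m) + 24)*exp(2*m)/(27*exp(6*m) - 27*exp(5*m) - 18*exp(4*m) + 17*exp(3*m) + 6*exp(2*m) - 3*exp(m) - 1)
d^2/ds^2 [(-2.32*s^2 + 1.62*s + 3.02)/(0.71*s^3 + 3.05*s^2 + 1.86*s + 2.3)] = (-2.339024*s^6 + 4.89985200000002*s^5 + 57.699996*s^4 + 209.860876*s^3 + 258.393852*s^2 + 5.01900000000003*s - 59.880936)/(0.357911*s^9 + 4.612515*s^8 + 22.627203*s^7 + 56.017895*s^6 + 89.160798*s^5 + 114.06687*s^4 + 95.989956*s^3 + 72.27474*s^2 + 29.5182*s + 12.167)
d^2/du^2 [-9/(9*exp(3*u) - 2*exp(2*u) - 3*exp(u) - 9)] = 9*(2*(-27*exp(2*u) + 4*exp(u) + 3)^2*exp(u) + (81*exp(2*u) - 8*exp(u) - 3)*(-9*exp(3*u) + 2*exp(2*u) + 3*exp(u) + 9))*exp(u)/(-9*exp(3*u) + 2*exp(2*u) + 3*exp(u) + 9)^3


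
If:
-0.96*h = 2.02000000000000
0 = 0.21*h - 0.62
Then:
No Solution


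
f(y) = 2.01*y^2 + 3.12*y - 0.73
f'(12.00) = 51.36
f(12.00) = 326.15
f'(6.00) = 27.24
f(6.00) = 90.35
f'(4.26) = 20.25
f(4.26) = 49.04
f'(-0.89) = -0.46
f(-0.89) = -1.91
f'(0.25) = 4.12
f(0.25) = 0.18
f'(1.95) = 10.96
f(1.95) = 13.00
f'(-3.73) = -11.87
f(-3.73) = 15.60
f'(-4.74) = -15.93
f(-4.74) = 29.64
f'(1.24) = 8.10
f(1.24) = 6.23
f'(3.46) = 17.03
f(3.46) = 34.13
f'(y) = 4.02*y + 3.12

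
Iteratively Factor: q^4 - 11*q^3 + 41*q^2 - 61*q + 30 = (q - 1)*(q^3 - 10*q^2 + 31*q - 30) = (q - 3)*(q - 1)*(q^2 - 7*q + 10) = (q - 5)*(q - 3)*(q - 1)*(q - 2)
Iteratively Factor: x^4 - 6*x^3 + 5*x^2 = (x - 5)*(x^3 - x^2) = x*(x - 5)*(x^2 - x) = x^2*(x - 5)*(x - 1)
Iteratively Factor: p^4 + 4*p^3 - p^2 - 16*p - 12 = (p - 2)*(p^3 + 6*p^2 + 11*p + 6) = (p - 2)*(p + 3)*(p^2 + 3*p + 2) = (p - 2)*(p + 1)*(p + 3)*(p + 2)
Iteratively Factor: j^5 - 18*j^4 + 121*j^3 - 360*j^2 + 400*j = (j - 5)*(j^4 - 13*j^3 + 56*j^2 - 80*j) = (j - 5)^2*(j^3 - 8*j^2 + 16*j) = j*(j - 5)^2*(j^2 - 8*j + 16) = j*(j - 5)^2*(j - 4)*(j - 4)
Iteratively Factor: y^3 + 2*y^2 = (y)*(y^2 + 2*y) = y^2*(y + 2)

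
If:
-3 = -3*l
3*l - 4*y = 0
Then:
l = 1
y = 3/4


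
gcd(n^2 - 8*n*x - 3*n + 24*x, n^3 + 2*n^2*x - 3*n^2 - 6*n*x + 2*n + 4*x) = 1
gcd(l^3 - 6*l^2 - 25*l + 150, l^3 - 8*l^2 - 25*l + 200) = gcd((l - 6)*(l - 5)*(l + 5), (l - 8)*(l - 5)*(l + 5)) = l^2 - 25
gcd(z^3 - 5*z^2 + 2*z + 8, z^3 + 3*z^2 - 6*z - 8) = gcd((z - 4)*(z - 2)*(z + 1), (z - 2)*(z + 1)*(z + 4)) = z^2 - z - 2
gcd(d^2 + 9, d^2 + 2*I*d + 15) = d - 3*I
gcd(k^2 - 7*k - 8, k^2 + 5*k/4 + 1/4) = k + 1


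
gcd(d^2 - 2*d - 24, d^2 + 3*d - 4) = d + 4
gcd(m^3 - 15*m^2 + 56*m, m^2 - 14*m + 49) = m - 7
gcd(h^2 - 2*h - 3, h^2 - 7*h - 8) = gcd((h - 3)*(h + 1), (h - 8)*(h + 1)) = h + 1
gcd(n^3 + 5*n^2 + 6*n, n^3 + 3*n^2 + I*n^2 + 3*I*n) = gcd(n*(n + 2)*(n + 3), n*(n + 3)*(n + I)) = n^2 + 3*n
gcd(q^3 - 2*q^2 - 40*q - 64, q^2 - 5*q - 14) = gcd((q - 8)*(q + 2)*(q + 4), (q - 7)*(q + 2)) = q + 2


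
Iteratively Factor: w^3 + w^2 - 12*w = (w + 4)*(w^2 - 3*w) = w*(w + 4)*(w - 3)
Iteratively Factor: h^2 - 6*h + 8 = (h - 2)*(h - 4)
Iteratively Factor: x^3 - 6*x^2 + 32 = (x + 2)*(x^2 - 8*x + 16) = (x - 4)*(x + 2)*(x - 4)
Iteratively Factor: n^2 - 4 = (n + 2)*(n - 2)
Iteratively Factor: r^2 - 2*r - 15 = (r - 5)*(r + 3)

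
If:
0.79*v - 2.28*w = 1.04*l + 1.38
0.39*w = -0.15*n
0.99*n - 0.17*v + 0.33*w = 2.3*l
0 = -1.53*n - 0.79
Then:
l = -0.33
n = -0.52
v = 1.88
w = 0.20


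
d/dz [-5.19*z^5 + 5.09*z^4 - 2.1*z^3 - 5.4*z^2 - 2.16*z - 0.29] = -25.95*z^4 + 20.36*z^3 - 6.3*z^2 - 10.8*z - 2.16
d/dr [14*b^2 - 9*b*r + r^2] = -9*b + 2*r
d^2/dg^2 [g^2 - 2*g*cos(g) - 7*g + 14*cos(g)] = 2*g*cos(g) + 4*sin(g) - 14*cos(g) + 2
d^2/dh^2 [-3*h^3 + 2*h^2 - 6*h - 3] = 4 - 18*h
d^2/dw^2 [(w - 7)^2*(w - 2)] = 6*w - 32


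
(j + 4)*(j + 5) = j^2 + 9*j + 20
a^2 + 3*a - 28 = (a - 4)*(a + 7)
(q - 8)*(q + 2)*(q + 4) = q^3 - 2*q^2 - 40*q - 64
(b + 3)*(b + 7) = b^2 + 10*b + 21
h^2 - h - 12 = (h - 4)*(h + 3)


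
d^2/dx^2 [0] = 0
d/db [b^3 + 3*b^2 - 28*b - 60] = 3*b^2 + 6*b - 28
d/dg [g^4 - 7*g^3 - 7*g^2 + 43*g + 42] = 4*g^3 - 21*g^2 - 14*g + 43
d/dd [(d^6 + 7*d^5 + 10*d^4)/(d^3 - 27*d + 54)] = d^3*(3*d^4 + 23*d^3 - 56*d^2 - 600*d - 720)/(d^5 + 3*d^4 - 45*d^3 - 27*d^2 + 648*d - 972)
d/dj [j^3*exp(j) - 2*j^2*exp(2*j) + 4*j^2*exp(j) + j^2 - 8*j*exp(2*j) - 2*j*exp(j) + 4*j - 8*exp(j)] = j^3*exp(j) - 4*j^2*exp(2*j) + 7*j^2*exp(j) - 20*j*exp(2*j) + 6*j*exp(j) + 2*j - 8*exp(2*j) - 10*exp(j) + 4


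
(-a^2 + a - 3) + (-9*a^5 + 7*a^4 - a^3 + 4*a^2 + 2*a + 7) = -9*a^5 + 7*a^4 - a^3 + 3*a^2 + 3*a + 4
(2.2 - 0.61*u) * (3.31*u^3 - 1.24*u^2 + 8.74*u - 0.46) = -2.0191*u^4 + 8.0384*u^3 - 8.0594*u^2 + 19.5086*u - 1.012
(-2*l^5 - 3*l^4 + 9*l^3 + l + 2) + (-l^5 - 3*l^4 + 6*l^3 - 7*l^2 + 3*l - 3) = -3*l^5 - 6*l^4 + 15*l^3 - 7*l^2 + 4*l - 1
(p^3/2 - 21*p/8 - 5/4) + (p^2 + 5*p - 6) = p^3/2 + p^2 + 19*p/8 - 29/4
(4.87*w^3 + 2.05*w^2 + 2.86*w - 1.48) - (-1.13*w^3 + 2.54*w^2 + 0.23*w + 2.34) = 6.0*w^3 - 0.49*w^2 + 2.63*w - 3.82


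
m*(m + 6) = m^2 + 6*m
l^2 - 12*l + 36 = (l - 6)^2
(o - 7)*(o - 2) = o^2 - 9*o + 14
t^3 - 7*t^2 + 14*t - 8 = (t - 4)*(t - 2)*(t - 1)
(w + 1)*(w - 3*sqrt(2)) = w^2 - 3*sqrt(2)*w + w - 3*sqrt(2)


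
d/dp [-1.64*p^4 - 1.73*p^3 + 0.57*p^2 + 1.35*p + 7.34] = -6.56*p^3 - 5.19*p^2 + 1.14*p + 1.35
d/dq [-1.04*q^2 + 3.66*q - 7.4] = 3.66 - 2.08*q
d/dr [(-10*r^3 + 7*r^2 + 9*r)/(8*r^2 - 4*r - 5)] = 5*(-16*r^4 + 16*r^3 + 10*r^2 - 14*r - 9)/(64*r^4 - 64*r^3 - 64*r^2 + 40*r + 25)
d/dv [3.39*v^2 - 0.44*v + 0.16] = 6.78*v - 0.44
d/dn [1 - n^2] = -2*n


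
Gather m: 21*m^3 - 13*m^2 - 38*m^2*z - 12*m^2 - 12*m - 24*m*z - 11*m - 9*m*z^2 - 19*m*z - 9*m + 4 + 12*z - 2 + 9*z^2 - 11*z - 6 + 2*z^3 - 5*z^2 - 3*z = 21*m^3 + m^2*(-38*z - 25) + m*(-9*z^2 - 43*z - 32) + 2*z^3 + 4*z^2 - 2*z - 4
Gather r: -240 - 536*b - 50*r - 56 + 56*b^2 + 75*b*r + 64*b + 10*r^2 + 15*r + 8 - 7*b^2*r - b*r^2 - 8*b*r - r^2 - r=56*b^2 - 472*b + r^2*(9 - b) + r*(-7*b^2 + 67*b - 36) - 288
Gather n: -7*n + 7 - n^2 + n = -n^2 - 6*n + 7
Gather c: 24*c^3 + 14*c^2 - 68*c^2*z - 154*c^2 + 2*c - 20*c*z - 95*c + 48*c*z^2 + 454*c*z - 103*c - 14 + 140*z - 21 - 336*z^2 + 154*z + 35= 24*c^3 + c^2*(-68*z - 140) + c*(48*z^2 + 434*z - 196) - 336*z^2 + 294*z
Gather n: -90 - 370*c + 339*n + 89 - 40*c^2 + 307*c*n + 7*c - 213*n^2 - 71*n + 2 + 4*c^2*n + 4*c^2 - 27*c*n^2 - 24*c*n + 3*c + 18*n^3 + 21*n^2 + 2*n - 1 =-36*c^2 - 360*c + 18*n^3 + n^2*(-27*c - 192) + n*(4*c^2 + 283*c + 270)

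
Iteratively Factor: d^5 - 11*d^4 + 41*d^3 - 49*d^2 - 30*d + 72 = (d - 2)*(d^4 - 9*d^3 + 23*d^2 - 3*d - 36) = (d - 2)*(d + 1)*(d^3 - 10*d^2 + 33*d - 36) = (d - 3)*(d - 2)*(d + 1)*(d^2 - 7*d + 12) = (d - 4)*(d - 3)*(d - 2)*(d + 1)*(d - 3)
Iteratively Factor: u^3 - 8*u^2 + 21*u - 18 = (u - 2)*(u^2 - 6*u + 9) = (u - 3)*(u - 2)*(u - 3)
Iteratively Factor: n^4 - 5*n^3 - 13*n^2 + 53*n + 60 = (n + 1)*(n^3 - 6*n^2 - 7*n + 60) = (n + 1)*(n + 3)*(n^2 - 9*n + 20) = (n - 5)*(n + 1)*(n + 3)*(n - 4)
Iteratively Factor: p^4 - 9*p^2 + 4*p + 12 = (p + 3)*(p^3 - 3*p^2 + 4) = (p - 2)*(p + 3)*(p^2 - p - 2) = (p - 2)*(p + 1)*(p + 3)*(p - 2)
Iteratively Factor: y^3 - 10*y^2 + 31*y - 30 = (y - 5)*(y^2 - 5*y + 6) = (y - 5)*(y - 3)*(y - 2)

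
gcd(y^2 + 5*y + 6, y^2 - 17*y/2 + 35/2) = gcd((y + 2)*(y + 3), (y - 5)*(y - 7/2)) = 1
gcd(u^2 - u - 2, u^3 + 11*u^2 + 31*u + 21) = u + 1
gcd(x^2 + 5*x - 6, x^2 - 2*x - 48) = x + 6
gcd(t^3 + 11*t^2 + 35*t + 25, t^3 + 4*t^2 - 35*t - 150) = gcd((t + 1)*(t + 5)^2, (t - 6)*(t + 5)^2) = t^2 + 10*t + 25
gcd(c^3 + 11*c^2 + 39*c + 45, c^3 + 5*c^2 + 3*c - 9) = c^2 + 6*c + 9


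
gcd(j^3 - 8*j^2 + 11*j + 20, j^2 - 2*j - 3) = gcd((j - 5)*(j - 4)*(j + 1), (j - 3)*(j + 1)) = j + 1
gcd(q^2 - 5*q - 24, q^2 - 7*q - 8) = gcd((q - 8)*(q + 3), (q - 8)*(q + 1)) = q - 8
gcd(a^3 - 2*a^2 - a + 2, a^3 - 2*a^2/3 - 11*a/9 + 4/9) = a + 1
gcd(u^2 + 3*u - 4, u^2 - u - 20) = u + 4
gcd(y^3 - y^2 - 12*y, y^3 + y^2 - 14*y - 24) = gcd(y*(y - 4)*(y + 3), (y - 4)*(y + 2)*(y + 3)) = y^2 - y - 12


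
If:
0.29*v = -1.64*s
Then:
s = -0.176829268292683*v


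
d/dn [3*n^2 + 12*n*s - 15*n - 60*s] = 6*n + 12*s - 15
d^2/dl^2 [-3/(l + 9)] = -6/(l + 9)^3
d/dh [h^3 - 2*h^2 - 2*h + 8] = 3*h^2 - 4*h - 2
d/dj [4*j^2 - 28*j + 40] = 8*j - 28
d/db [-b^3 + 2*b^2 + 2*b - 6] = -3*b^2 + 4*b + 2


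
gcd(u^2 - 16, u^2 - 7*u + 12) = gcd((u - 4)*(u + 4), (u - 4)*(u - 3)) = u - 4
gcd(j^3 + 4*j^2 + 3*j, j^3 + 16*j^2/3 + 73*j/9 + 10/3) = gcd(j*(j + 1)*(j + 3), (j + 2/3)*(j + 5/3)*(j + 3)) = j + 3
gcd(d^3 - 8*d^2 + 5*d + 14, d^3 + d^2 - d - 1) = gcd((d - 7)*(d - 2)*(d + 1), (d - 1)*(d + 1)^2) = d + 1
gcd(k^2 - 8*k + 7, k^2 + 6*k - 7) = k - 1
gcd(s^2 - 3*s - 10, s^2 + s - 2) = s + 2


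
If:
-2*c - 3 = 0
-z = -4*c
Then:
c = -3/2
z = -6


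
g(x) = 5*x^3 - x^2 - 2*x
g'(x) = 15*x^2 - 2*x - 2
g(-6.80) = -1604.80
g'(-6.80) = 705.20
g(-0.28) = 0.37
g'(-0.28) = -0.26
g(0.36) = -0.62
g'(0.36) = -0.78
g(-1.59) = -19.45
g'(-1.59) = 39.10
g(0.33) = -0.59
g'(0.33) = -1.03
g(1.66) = 16.80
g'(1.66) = 36.01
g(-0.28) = 0.37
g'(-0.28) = -0.26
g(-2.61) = -90.49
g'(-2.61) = 105.40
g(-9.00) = -3708.00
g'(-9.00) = 1231.00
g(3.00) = 120.00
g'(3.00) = 127.00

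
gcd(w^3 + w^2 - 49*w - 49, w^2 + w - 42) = w + 7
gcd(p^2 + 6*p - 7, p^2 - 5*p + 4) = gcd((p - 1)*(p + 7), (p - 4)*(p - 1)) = p - 1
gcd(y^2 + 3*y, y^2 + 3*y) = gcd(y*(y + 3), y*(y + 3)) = y^2 + 3*y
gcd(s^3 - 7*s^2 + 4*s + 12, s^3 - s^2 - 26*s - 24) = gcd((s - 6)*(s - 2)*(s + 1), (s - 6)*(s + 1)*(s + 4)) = s^2 - 5*s - 6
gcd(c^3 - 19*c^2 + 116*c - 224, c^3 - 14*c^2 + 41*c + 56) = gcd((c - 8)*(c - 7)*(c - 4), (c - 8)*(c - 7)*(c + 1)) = c^2 - 15*c + 56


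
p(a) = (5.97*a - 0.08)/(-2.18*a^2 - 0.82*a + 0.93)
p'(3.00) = 0.27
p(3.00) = -0.84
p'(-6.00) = 0.09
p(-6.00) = 0.49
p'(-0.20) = 6.00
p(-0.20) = -1.27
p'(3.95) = 0.16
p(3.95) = -0.65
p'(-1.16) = 21.14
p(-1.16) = 6.66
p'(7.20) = 0.05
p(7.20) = -0.36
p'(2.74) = 0.33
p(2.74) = -0.92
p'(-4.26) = 0.20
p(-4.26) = 0.73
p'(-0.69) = 56.87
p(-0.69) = -9.17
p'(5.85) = 0.07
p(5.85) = -0.44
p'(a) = (4.36*a + 0.82)*(5.97*a - 0.08)/(-2.18*a^2 - 0.82*a + 0.93)^2 + 5.97/(-2.18*a^2 - 0.82*a + 0.93)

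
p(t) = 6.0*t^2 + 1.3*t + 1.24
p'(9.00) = 109.30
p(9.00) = 498.94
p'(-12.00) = -142.70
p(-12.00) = 849.64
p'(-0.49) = -4.58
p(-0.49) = 2.04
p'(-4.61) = -54.02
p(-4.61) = 122.76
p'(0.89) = 11.98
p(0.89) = 7.15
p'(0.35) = 5.50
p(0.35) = 2.43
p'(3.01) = 37.42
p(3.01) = 59.51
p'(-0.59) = -5.78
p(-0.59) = 2.56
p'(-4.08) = -47.66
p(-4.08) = 95.81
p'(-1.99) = -22.58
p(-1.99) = 22.41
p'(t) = 12.0*t + 1.3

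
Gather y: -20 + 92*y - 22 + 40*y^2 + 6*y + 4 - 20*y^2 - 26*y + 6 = 20*y^2 + 72*y - 32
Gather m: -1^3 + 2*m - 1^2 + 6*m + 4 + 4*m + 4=12*m + 6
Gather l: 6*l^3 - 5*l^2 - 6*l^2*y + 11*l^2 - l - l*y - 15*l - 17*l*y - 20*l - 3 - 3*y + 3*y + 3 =6*l^3 + l^2*(6 - 6*y) + l*(-18*y - 36)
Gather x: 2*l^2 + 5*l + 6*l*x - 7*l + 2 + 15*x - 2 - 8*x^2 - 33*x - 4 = 2*l^2 - 2*l - 8*x^2 + x*(6*l - 18) - 4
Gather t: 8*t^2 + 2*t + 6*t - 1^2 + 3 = 8*t^2 + 8*t + 2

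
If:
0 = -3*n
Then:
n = 0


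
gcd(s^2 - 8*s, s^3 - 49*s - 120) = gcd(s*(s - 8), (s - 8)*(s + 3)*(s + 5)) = s - 8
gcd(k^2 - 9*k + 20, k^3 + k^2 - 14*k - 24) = k - 4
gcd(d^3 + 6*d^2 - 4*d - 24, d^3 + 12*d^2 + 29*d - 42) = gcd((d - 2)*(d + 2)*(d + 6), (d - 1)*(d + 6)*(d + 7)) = d + 6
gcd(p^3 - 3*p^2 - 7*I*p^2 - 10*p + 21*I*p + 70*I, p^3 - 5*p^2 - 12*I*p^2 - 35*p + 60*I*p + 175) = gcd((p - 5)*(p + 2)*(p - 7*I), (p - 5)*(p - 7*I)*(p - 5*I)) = p^2 + p*(-5 - 7*I) + 35*I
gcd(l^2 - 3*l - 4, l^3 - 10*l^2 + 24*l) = l - 4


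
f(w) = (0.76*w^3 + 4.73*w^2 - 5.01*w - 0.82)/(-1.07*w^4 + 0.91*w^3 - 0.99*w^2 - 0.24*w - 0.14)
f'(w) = (2.28*w^2 + 9.46*w - 5.01)/(-1.07*w^4 + 0.91*w^3 - 0.99*w^2 - 0.24*w - 0.14) + (0.76*w^3 + 4.73*w^2 - 5.01*w - 0.82)*(4.28*w^3 - 2.73*w^2 + 1.98*w + 0.24)/(-1.07*w^4 + 0.91*w^3 - 0.99*w^2 - 0.24*w - 0.14)^2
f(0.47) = 4.78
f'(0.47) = -11.12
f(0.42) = 5.33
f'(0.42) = -11.02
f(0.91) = 0.73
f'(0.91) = -6.25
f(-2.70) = -0.40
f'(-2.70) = -0.36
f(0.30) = 6.58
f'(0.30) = -9.34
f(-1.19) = -2.14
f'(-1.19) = -3.08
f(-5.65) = -0.03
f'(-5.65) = -0.03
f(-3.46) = -0.21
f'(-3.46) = -0.17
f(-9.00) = 0.02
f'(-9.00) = -0.01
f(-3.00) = -0.30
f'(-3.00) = -0.26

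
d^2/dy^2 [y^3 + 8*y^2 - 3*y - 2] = 6*y + 16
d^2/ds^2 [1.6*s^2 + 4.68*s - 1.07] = 3.20000000000000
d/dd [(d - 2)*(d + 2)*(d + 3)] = 3*d^2 + 6*d - 4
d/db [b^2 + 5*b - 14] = 2*b + 5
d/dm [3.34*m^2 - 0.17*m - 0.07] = 6.68*m - 0.17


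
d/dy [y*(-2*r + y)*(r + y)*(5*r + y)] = -10*r^3 - 14*r^2*y + 12*r*y^2 + 4*y^3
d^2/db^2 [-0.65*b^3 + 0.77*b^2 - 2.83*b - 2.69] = 1.54 - 3.9*b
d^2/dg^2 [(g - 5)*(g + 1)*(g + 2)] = 6*g - 4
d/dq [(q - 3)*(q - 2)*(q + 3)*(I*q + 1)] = 4*I*q^3 + q^2*(3 - 6*I) + q*(-4 - 18*I) - 9 + 18*I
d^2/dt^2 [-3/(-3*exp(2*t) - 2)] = (108*exp(2*t) - 72)*exp(2*t)/(3*exp(2*t) + 2)^3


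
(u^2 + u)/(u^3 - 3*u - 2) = u/(u^2 - u - 2)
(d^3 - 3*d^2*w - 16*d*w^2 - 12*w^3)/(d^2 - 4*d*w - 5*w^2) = (-d^2 + 4*d*w + 12*w^2)/(-d + 5*w)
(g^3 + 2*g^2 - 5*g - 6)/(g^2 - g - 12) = (g^2 - g - 2)/(g - 4)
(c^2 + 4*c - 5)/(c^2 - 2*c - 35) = (c - 1)/(c - 7)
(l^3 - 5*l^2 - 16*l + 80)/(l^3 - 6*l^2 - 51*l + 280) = (l^2 - 16)/(l^2 - l - 56)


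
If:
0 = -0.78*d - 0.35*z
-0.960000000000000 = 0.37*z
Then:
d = 1.16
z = -2.59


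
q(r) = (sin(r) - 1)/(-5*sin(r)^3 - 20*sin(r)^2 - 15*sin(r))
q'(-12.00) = -0.13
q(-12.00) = 0.03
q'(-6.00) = -0.71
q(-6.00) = 0.12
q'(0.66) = -0.09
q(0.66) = 0.02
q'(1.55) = -0.00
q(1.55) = 0.00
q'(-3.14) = 26282.27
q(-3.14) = -42.01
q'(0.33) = -0.50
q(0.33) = 0.09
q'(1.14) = -0.01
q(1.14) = 0.00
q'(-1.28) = 32.50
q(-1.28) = -4.77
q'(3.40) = 0.66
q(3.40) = -0.48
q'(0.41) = -0.30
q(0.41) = 0.06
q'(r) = (sin(r) - 1)*(15*sin(r)^2*cos(r) + 40*sin(r)*cos(r) + 15*cos(r))/(-5*sin(r)^3 - 20*sin(r)^2 - 15*sin(r))^2 + cos(r)/(-5*sin(r)^3 - 20*sin(r)^2 - 15*sin(r)) = (2*sin(r)^3 + sin(r)^2 - 8*sin(r) - 3)*cos(r)/(5*(sin(r) + 1)^2*(sin(r) + 3)^2*sin(r)^2)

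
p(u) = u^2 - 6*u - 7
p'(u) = 2*u - 6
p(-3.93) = 32.02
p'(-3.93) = -13.86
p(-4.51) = 40.40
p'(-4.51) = -15.02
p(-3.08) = 20.97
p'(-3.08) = -12.16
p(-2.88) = 18.57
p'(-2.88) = -11.76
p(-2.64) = 15.81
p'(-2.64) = -11.28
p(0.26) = -8.49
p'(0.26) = -5.48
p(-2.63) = 15.70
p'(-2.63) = -11.26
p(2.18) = -15.33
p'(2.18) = -1.64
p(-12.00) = 209.00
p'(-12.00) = -30.00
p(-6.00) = 65.00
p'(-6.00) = -18.00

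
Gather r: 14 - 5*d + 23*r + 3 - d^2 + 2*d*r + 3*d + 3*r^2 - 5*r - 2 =-d^2 - 2*d + 3*r^2 + r*(2*d + 18) + 15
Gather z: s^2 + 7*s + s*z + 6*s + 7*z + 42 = s^2 + 13*s + z*(s + 7) + 42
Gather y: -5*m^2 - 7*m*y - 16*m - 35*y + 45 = -5*m^2 - 16*m + y*(-7*m - 35) + 45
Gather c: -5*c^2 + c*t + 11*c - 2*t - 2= -5*c^2 + c*(t + 11) - 2*t - 2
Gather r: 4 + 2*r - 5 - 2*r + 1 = 0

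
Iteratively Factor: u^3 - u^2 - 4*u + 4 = (u - 1)*(u^2 - 4) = (u - 1)*(u + 2)*(u - 2)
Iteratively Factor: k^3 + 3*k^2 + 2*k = (k)*(k^2 + 3*k + 2) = k*(k + 2)*(k + 1)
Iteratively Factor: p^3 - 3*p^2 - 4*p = (p - 4)*(p^2 + p) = (p - 4)*(p + 1)*(p)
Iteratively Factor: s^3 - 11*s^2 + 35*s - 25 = (s - 5)*(s^2 - 6*s + 5) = (s - 5)*(s - 1)*(s - 5)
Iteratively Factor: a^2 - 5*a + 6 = (a - 3)*(a - 2)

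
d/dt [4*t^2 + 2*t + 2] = 8*t + 2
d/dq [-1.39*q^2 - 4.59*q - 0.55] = -2.78*q - 4.59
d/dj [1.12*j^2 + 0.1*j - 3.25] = 2.24*j + 0.1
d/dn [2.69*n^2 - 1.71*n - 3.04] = 5.38*n - 1.71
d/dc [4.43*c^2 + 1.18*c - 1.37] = 8.86*c + 1.18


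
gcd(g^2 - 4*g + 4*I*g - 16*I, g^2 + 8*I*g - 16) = g + 4*I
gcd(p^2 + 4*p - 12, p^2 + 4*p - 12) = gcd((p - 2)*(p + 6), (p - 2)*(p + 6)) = p^2 + 4*p - 12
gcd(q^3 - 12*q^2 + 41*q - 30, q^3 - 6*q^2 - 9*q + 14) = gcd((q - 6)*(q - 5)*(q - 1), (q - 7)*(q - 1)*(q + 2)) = q - 1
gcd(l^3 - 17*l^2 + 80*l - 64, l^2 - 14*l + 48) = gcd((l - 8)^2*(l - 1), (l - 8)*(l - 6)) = l - 8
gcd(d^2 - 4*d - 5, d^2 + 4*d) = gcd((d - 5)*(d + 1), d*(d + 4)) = 1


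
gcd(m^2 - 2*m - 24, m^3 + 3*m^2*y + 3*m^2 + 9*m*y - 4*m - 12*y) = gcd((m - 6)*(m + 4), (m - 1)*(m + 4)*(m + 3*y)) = m + 4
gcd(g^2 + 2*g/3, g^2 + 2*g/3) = g^2 + 2*g/3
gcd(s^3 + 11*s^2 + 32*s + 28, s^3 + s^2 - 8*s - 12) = s^2 + 4*s + 4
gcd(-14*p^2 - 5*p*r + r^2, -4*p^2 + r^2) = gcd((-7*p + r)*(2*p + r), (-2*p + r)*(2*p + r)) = 2*p + r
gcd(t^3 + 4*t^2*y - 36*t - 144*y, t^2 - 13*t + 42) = t - 6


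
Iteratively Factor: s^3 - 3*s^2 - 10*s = (s)*(s^2 - 3*s - 10) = s*(s - 5)*(s + 2)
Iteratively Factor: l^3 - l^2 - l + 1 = (l - 1)*(l^2 - 1) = (l - 1)^2*(l + 1)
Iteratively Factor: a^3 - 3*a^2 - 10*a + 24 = (a - 4)*(a^2 + a - 6) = (a - 4)*(a + 3)*(a - 2)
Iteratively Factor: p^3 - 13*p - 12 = (p + 1)*(p^2 - p - 12) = (p - 4)*(p + 1)*(p + 3)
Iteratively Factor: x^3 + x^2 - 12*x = (x - 3)*(x^2 + 4*x) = (x - 3)*(x + 4)*(x)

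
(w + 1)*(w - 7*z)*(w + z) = w^3 - 6*w^2*z + w^2 - 7*w*z^2 - 6*w*z - 7*z^2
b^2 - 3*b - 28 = (b - 7)*(b + 4)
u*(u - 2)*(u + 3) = u^3 + u^2 - 6*u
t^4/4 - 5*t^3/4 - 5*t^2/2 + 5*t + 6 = (t/2 + 1/2)*(t/2 + 1)*(t - 6)*(t - 2)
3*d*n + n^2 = n*(3*d + n)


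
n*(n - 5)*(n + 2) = n^3 - 3*n^2 - 10*n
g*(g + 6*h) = g^2 + 6*g*h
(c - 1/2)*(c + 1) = c^2 + c/2 - 1/2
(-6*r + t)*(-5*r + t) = 30*r^2 - 11*r*t + t^2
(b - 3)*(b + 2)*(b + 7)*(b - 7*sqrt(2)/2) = b^4 - 7*sqrt(2)*b^3/2 + 6*b^3 - 21*sqrt(2)*b^2 - 13*b^2 - 42*b + 91*sqrt(2)*b/2 + 147*sqrt(2)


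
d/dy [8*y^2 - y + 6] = 16*y - 1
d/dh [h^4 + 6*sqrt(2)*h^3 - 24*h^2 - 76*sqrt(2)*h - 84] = 4*h^3 + 18*sqrt(2)*h^2 - 48*h - 76*sqrt(2)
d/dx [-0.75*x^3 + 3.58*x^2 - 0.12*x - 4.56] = -2.25*x^2 + 7.16*x - 0.12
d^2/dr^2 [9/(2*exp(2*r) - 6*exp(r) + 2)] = 9*((3 - 4*exp(r))*(exp(2*r) - 3*exp(r) + 1) + 2*(2*exp(r) - 3)^2*exp(r))*exp(r)/(2*(exp(2*r) - 3*exp(r) + 1)^3)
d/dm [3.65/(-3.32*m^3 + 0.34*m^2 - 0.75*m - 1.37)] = (36.354*m^2 - 2.482*m + 2.7375)/(3.32*m^3 - 0.34*m^2 + 0.75*m + 1.37)^2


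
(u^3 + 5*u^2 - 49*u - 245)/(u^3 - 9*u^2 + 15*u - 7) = (u^2 + 12*u + 35)/(u^2 - 2*u + 1)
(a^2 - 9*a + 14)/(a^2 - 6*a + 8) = (a - 7)/(a - 4)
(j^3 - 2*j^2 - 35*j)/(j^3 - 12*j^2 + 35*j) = (j + 5)/(j - 5)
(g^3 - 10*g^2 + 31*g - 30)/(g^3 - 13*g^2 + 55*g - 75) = (g - 2)/(g - 5)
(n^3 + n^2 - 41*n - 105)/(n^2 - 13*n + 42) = (n^2 + 8*n + 15)/(n - 6)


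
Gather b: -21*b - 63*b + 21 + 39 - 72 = -84*b - 12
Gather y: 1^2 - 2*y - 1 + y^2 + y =y^2 - y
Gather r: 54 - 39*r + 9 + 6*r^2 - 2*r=6*r^2 - 41*r + 63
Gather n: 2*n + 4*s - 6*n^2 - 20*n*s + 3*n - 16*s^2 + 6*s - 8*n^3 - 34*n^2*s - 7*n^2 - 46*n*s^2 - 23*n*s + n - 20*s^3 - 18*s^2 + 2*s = -8*n^3 + n^2*(-34*s - 13) + n*(-46*s^2 - 43*s + 6) - 20*s^3 - 34*s^2 + 12*s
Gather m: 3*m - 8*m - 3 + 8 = 5 - 5*m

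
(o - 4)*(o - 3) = o^2 - 7*o + 12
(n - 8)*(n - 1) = n^2 - 9*n + 8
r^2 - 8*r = r*(r - 8)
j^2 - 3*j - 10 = (j - 5)*(j + 2)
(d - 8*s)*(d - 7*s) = d^2 - 15*d*s + 56*s^2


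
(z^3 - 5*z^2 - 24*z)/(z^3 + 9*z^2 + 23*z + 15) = z*(z - 8)/(z^2 + 6*z + 5)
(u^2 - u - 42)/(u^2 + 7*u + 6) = (u - 7)/(u + 1)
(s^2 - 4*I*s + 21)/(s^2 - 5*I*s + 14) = (s + 3*I)/(s + 2*I)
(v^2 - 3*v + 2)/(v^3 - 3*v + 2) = (v - 2)/(v^2 + v - 2)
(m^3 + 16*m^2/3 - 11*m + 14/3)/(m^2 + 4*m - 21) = (3*m^2 - 5*m + 2)/(3*(m - 3))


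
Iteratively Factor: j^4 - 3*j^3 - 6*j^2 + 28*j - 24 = (j - 2)*(j^3 - j^2 - 8*j + 12) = (j - 2)^2*(j^2 + j - 6) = (j - 2)^3*(j + 3)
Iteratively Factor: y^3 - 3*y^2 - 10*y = (y + 2)*(y^2 - 5*y) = y*(y + 2)*(y - 5)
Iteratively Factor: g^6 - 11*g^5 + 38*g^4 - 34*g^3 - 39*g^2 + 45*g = (g)*(g^5 - 11*g^4 + 38*g^3 - 34*g^2 - 39*g + 45) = g*(g - 1)*(g^4 - 10*g^3 + 28*g^2 - 6*g - 45) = g*(g - 1)*(g + 1)*(g^3 - 11*g^2 + 39*g - 45) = g*(g - 3)*(g - 1)*(g + 1)*(g^2 - 8*g + 15) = g*(g - 3)^2*(g - 1)*(g + 1)*(g - 5)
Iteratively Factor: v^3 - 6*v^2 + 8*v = (v - 4)*(v^2 - 2*v) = v*(v - 4)*(v - 2)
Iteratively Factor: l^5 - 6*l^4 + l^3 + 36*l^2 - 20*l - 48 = (l - 3)*(l^4 - 3*l^3 - 8*l^2 + 12*l + 16) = (l - 3)*(l - 2)*(l^3 - l^2 - 10*l - 8) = (l - 4)*(l - 3)*(l - 2)*(l^2 + 3*l + 2) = (l - 4)*(l - 3)*(l - 2)*(l + 2)*(l + 1)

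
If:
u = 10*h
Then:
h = u/10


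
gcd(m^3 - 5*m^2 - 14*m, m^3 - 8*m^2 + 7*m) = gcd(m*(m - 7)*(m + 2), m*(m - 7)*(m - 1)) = m^2 - 7*m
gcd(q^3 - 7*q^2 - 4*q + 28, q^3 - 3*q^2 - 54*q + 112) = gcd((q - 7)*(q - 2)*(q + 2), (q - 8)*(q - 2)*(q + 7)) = q - 2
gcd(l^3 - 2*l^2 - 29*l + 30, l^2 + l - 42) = l - 6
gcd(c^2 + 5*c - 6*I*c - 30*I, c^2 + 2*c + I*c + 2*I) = 1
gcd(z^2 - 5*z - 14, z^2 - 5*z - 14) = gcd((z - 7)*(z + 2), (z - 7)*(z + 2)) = z^2 - 5*z - 14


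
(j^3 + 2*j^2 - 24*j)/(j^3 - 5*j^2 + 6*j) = (j^2 + 2*j - 24)/(j^2 - 5*j + 6)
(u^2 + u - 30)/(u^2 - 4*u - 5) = (u + 6)/(u + 1)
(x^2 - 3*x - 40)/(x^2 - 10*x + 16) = (x + 5)/(x - 2)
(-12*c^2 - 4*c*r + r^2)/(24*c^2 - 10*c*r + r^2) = (2*c + r)/(-4*c + r)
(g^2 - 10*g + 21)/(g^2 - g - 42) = (g - 3)/(g + 6)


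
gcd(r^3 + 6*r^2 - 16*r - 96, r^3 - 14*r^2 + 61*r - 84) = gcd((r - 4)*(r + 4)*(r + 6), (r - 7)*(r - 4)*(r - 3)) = r - 4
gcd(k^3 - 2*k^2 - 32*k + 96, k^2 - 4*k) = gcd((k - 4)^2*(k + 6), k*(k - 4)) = k - 4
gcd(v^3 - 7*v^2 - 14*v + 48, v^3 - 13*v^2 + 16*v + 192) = v^2 - 5*v - 24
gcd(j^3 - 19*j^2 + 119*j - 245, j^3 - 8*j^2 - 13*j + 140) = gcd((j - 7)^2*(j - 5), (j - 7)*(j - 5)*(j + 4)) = j^2 - 12*j + 35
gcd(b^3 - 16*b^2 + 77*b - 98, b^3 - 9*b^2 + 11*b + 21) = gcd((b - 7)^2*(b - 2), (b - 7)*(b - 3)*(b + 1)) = b - 7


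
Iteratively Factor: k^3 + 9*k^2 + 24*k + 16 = (k + 4)*(k^2 + 5*k + 4) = (k + 4)^2*(k + 1)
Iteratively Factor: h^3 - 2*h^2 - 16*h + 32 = (h - 4)*(h^2 + 2*h - 8) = (h - 4)*(h - 2)*(h + 4)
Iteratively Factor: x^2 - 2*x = (x)*(x - 2)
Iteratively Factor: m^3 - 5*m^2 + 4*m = (m)*(m^2 - 5*m + 4) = m*(m - 1)*(m - 4)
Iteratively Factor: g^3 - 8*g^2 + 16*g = (g)*(g^2 - 8*g + 16) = g*(g - 4)*(g - 4)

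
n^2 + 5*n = n*(n + 5)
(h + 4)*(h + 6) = h^2 + 10*h + 24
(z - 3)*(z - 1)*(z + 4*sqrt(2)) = z^3 - 4*z^2 + 4*sqrt(2)*z^2 - 16*sqrt(2)*z + 3*z + 12*sqrt(2)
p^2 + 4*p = p*(p + 4)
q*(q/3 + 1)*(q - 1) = q^3/3 + 2*q^2/3 - q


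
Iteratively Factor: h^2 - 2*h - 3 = (h - 3)*(h + 1)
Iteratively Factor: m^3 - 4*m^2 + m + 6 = (m - 2)*(m^2 - 2*m - 3) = (m - 3)*(m - 2)*(m + 1)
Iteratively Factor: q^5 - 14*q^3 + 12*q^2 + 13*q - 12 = (q + 4)*(q^4 - 4*q^3 + 2*q^2 + 4*q - 3) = (q - 1)*(q + 4)*(q^3 - 3*q^2 - q + 3) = (q - 1)*(q + 1)*(q + 4)*(q^2 - 4*q + 3) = (q - 1)^2*(q + 1)*(q + 4)*(q - 3)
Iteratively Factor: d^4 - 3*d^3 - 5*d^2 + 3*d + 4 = (d + 1)*(d^3 - 4*d^2 - d + 4) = (d - 4)*(d + 1)*(d^2 - 1) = (d - 4)*(d - 1)*(d + 1)*(d + 1)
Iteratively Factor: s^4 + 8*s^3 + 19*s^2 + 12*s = (s + 4)*(s^3 + 4*s^2 + 3*s) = s*(s + 4)*(s^2 + 4*s + 3) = s*(s + 3)*(s + 4)*(s + 1)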